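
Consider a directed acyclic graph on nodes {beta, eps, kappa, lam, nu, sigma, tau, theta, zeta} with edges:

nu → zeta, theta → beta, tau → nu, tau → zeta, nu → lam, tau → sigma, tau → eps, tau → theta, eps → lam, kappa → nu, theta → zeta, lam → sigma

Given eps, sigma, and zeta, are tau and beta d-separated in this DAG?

No

There are 5 undirected paths between tau and beta; checking each against the conditioning set {eps, sigma, zeta}:
  1. tau → theta → beta — theta:chain[open] ⇒ active
  2. tau → eps → lam ← nu → zeta ← theta → beta — eps:chain[blocks]; lam:collider[open]; nu:fork[open]; zeta:collider[open]; theta:fork[open] ⇒ blocked
  3. tau → sigma ← lam ← nu → zeta ← theta → beta — sigma:collider[open]; lam:chain[open]; nu:fork[open]; zeta:collider[open]; theta:fork[open] ⇒ active
  4. tau → zeta ← theta → beta — zeta:collider[open]; theta:fork[open] ⇒ active
  5. tau → nu → zeta ← theta → beta — nu:chain[open]; zeta:collider[open]; theta:fork[open] ⇒ active
Since the path tau → theta → beta is active, tau and beta are not d-separated given {eps, sigma, zeta}.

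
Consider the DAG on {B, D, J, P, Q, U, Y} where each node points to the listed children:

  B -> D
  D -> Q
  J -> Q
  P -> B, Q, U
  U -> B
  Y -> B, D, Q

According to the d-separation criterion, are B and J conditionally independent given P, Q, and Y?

No — B and J are not d-separated given {P, Q, Y}.

6 paths connect B and J; each must be blocked for d-separation to hold:
Path 1: B ← P → Q ← J
  P is a fork here and P is conditioned on, so the path is blocked at P.
Path 2: B ← Y → Q ← J
  Y is a fork here and Y is conditioned on, so the path is blocked at Y.
Path 3: B ← Y → D → Q ← J
  Y is a fork here and Y is conditioned on, so the path is blocked at Y.
Path 4: B → D → Q ← J
  D is a chain and D is not conditioned on; Q is a collider and Q is conditioned on, which opens it — no node blocks this path, so it is active.
Path 5: B → D ← Y → Q ← J
  Y is a fork here and Y is conditioned on, so the path is blocked at Y.
Path 6: B ← U ← P → Q ← J
  P is a fork here and P is conditioned on, so the path is blocked at P.
Because an active path exists, B and J are not d-separated.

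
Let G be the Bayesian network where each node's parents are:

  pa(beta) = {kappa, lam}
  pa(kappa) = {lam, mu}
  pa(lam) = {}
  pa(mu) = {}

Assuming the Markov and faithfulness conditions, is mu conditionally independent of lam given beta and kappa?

Enumerating the 2 paths from mu to lam and testing each for blocking by {beta, kappa}:
Path 1: mu → kappa ← lam
  kappa is a collider and kappa is conditioned on, which opens it — no node blocks this path, so it is active.
Path 2: mu → kappa → beta ← lam
  kappa is a chain here and kappa is conditioned on, so the path is blocked at kappa.
Because an active path exists, mu and lam are not d-separated.

No — mu and lam are not d-separated given {beta, kappa}.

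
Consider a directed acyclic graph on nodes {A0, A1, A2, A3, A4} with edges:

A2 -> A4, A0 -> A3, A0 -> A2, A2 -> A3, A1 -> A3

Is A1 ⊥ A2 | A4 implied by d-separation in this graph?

Yes — A1 and A2 are d-separated given {A4}.

Enumerating the 2 paths from A1 to A2 and testing each for blocking by {A4}:
  1. A1 → A3 ← A0 → A2 — A3:collider[blocks]; A0:fork[open] ⇒ blocked
  2. A1 → A3 ← A2 — A3:collider[blocks] ⇒ blocked
Since every path is blocked, d-separation holds.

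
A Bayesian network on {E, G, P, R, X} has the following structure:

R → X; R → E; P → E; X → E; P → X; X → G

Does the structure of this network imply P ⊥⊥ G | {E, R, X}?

Yes

Enumerating the 3 paths from P to G and testing each for blocking by {E, R, X}:
Path 1: P → E ← R → X → G
  R is a fork here and R is conditioned on, so the path is blocked at R.
Path 2: P → E ← X → G
  X is a fork here and X is conditioned on, so the path is blocked at X.
Path 3: P → X → G
  X is a chain here and X is conditioned on, so the path is blocked at X.
Since every path is blocked, d-separation holds.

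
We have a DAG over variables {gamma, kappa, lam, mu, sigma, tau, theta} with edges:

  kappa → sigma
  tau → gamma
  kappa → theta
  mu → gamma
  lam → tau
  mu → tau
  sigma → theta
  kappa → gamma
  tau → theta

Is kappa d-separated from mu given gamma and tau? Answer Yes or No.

No — kappa and mu are not d-separated given {gamma, tau}.

6 paths connect kappa and mu; each must be blocked for d-separation to hold:
Path 1: kappa → gamma ← mu
  gamma is a collider and gamma is conditioned on, which opens it — no node blocks this path, so it is active.
Path 2: kappa → gamma ← tau ← mu
  tau is a chain here and tau is conditioned on, so the path is blocked at tau.
Path 3: kappa → theta ← tau ← mu
  theta is a collider here and neither theta nor any of its descendants is conditioned on, so the collider stays closed — the path is blocked at theta.
Path 4: kappa → theta ← tau → gamma ← mu
  theta is a collider here and neither theta nor any of its descendants is conditioned on, so the collider stays closed — the path is blocked at theta.
Path 5: kappa → sigma → theta ← tau ← mu
  theta is a collider here and neither theta nor any of its descendants is conditioned on, so the collider stays closed — the path is blocked at theta.
Path 6: kappa → sigma → theta ← tau → gamma ← mu
  theta is a collider here and neither theta nor any of its descendants is conditioned on, so the collider stays closed — the path is blocked at theta.
Because an active path exists, kappa and mu are not d-separated.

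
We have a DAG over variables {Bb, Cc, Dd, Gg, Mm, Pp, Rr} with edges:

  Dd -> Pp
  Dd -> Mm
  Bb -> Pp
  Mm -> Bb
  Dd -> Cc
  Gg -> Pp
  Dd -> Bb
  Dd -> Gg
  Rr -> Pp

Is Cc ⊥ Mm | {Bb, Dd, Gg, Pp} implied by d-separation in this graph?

Yes

We examine all 4 paths between Cc and Mm:
Path 1: Cc ← Dd → Mm
  Dd is a fork here and Dd is conditioned on, so the path is blocked at Dd.
Path 2: Cc ← Dd → Pp ← Bb ← Mm
  Dd is a fork here and Dd is conditioned on, so the path is blocked at Dd.
Path 3: Cc ← Dd → Gg → Pp ← Bb ← Mm
  Dd is a fork here and Dd is conditioned on, so the path is blocked at Dd.
Path 4: Cc ← Dd → Bb ← Mm
  Dd is a fork here and Dd is conditioned on, so the path is blocked at Dd.
Since every path is blocked, d-separation holds.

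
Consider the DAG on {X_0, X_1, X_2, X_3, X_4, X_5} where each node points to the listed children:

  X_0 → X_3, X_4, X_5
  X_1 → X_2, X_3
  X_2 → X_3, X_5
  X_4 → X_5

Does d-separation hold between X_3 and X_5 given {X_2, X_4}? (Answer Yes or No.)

No

There are 4 undirected paths between X_3 and X_5; checking each against the conditioning set {X_2, X_4}:
Path 1: X_3 ← X_0 → X_5
  X_0 is a fork and X_0 is not conditioned on — no node blocks this path, so it is active.
Path 2: X_3 ← X_0 → X_4 → X_5
  X_4 is a chain here and X_4 is conditioned on, so the path is blocked at X_4.
Path 3: X_3 ← X_1 → X_2 → X_5
  X_2 is a chain here and X_2 is conditioned on, so the path is blocked at X_2.
Path 4: X_3 ← X_2 → X_5
  X_2 is a fork here and X_2 is conditioned on, so the path is blocked at X_2.
Because an active path exists, X_3 and X_5 are not d-separated.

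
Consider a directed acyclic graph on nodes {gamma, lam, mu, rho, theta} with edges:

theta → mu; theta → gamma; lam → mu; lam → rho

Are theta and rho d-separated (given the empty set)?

Only one path connects theta and rho:
Path 1: theta → mu ← lam → rho
  mu is a collider here and neither mu nor any of its descendants is conditioned on, so the collider stays closed — the path is blocked at mu.
All paths are blocked; theta ⊥ rho | ∅ holds.

Yes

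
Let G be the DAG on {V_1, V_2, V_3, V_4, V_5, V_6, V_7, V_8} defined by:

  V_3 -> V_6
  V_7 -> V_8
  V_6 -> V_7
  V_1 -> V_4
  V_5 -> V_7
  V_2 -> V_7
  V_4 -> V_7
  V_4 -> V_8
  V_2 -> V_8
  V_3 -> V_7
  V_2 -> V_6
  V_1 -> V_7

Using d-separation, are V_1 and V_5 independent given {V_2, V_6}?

Yes

Enumerating the 6 paths from V_1 to V_5 and testing each for blocking by {V_2, V_6}:
Path 1: V_1 → V_7 ← V_5
  V_7 is a collider here and neither V_7 nor any of its descendants is conditioned on, so the collider stays closed — the path is blocked at V_7.
Path 2: V_1 → V_4 → V_7 ← V_5
  V_7 is a collider here and neither V_7 nor any of its descendants is conditioned on, so the collider stays closed — the path is blocked at V_7.
Path 3: V_1 → V_4 → V_8 ← V_7 ← V_5
  V_8 is a collider here and neither V_8 nor any of its descendants is conditioned on, so the collider stays closed — the path is blocked at V_8.
Path 4: V_1 → V_4 → V_8 ← V_2 → V_6 ← V_3 → V_7 ← V_5
  V_8 is a collider here and neither V_8 nor any of its descendants is conditioned on, so the collider stays closed — the path is blocked at V_8.
Path 5: V_1 → V_4 → V_8 ← V_2 → V_6 → V_7 ← V_5
  V_8 is a collider here and neither V_8 nor any of its descendants is conditioned on, so the collider stays closed — the path is blocked at V_8.
Path 6: V_1 → V_4 → V_8 ← V_2 → V_7 ← V_5
  V_8 is a collider here and neither V_8 nor any of its descendants is conditioned on, so the collider stays closed — the path is blocked at V_8.
All paths are blocked; V_1 ⊥ V_5 | {V_2, V_6} holds.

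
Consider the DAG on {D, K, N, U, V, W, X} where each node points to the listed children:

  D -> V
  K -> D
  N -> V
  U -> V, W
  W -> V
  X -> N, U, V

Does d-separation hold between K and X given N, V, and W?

No — K and X are not d-separated given {N, V, W}.

Enumerating the 4 paths from K to X and testing each for blocking by {N, V, W}:
  1. K → D → V ← W ← U ← X — D:chain[open]; V:collider[open]; W:chain[blocks]; U:chain[open] ⇒ blocked
  2. K → D → V ← U ← X — D:chain[open]; V:collider[open]; U:chain[open] ⇒ active
  3. K → D → V ← X — D:chain[open]; V:collider[open] ⇒ active
  4. K → D → V ← N ← X — D:chain[open]; V:collider[open]; N:chain[blocks] ⇒ blocked
Since the path K → D → V ← U ← X is active, K and X are not d-separated given {N, V, W}.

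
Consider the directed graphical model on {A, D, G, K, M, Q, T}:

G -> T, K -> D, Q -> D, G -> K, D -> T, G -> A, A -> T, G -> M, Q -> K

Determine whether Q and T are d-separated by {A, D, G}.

We examine all 6 paths between Q and T:
  1. Q → D ← K ← G → A → T — D:collider[open]; K:chain[open]; G:fork[blocks]; A:chain[blocks] ⇒ blocked
  2. Q → D ← K ← G → T — D:collider[open]; K:chain[open]; G:fork[blocks] ⇒ blocked
  3. Q → D → T — D:chain[blocks] ⇒ blocked
  4. Q → K ← G → A → T — K:collider[open]; G:fork[blocks]; A:chain[blocks] ⇒ blocked
  5. Q → K ← G → T — K:collider[open]; G:fork[blocks] ⇒ blocked
  6. Q → K → D → T — K:chain[open]; D:chain[blocks] ⇒ blocked
All paths are blocked; Q ⊥ T | {A, D, G} holds.

Yes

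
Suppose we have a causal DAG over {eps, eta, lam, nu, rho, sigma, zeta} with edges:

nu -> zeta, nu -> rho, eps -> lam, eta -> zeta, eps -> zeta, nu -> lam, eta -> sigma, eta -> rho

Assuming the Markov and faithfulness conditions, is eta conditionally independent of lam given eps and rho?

No

Enumerating the 4 paths from eta to lam and testing each for blocking by {eps, rho}:
Path 1: eta → zeta ← eps → lam
  zeta is a collider here and neither zeta nor any of its descendants is conditioned on, so the collider stays closed — the path is blocked at zeta.
Path 2: eta → zeta ← nu → lam
  zeta is a collider here and neither zeta nor any of its descendants is conditioned on, so the collider stays closed — the path is blocked at zeta.
Path 3: eta → rho ← nu → lam
  rho is a collider and rho is conditioned on, which opens it; nu is a fork and nu is not conditioned on — no node blocks this path, so it is active.
Path 4: eta → rho ← nu → zeta ← eps → lam
  zeta is a collider here and neither zeta nor any of its descendants is conditioned on, so the collider stays closed — the path is blocked at zeta.
At least one path is unblocked, so d-separation fails.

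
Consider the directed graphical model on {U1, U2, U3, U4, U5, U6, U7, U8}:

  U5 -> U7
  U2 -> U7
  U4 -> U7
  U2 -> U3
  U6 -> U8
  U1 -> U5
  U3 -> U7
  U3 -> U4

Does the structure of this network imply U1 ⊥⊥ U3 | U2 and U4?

We examine all 3 paths between U1 and U3:
Path 1: U1 → U5 → U7 ← U2 → U3
  U7 is a collider here and neither U7 nor any of its descendants is conditioned on, so the collider stays closed — the path is blocked at U7.
Path 2: U1 → U5 → U7 ← U4 ← U3
  U7 is a collider here and neither U7 nor any of its descendants is conditioned on, so the collider stays closed — the path is blocked at U7.
Path 3: U1 → U5 → U7 ← U3
  U7 is a collider here and neither U7 nor any of its descendants is conditioned on, so the collider stays closed — the path is blocked at U7.
Since every path is blocked, d-separation holds.

Yes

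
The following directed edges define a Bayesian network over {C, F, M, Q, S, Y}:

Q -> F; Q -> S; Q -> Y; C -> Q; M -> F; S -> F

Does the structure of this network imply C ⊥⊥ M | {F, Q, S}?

We examine all 2 paths between C and M:
  1. C → Q → F ← M — Q:chain[blocks]; F:collider[open] ⇒ blocked
  2. C → Q → S → F ← M — Q:chain[blocks]; S:chain[blocks]; F:collider[open] ⇒ blocked
Since every path is blocked, d-separation holds.

Yes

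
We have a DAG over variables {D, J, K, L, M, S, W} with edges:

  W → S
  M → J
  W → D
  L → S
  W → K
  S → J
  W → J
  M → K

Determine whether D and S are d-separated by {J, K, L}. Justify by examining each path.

No — D and S are not d-separated given {J, K, L}.

There are 3 undirected paths between D and S; checking each against the conditioning set {J, K, L}:
  1. D ← W → K ← M → J ← S — W:fork[open]; K:collider[open]; M:fork[open]; J:collider[open] ⇒ active
  2. D ← W → J ← S — W:fork[open]; J:collider[open] ⇒ active
  3. D ← W → S — W:fork[open] ⇒ active
Because an active path exists, D and S are not d-separated.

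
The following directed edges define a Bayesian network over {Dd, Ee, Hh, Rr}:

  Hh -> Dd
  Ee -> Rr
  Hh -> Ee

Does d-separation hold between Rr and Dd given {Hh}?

Yes — Rr and Dd are d-separated given {Hh}.

There is one path between Rr and Dd:
Path 1: Rr ← Ee ← Hh → Dd
  Hh is a fork here and Hh is conditioned on, so the path is blocked at Hh.
All paths are blocked; Rr ⊥ Dd | {Hh} holds.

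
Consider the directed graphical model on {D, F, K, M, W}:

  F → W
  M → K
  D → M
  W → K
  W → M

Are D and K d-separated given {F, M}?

No

Enumerating the 2 paths from D to K and testing each for blocking by {F, M}:
  1. D → M → K — M:chain[blocks] ⇒ blocked
  2. D → M ← W → K — M:collider[open]; W:fork[open] ⇒ active
At least one path is unblocked, so d-separation fails.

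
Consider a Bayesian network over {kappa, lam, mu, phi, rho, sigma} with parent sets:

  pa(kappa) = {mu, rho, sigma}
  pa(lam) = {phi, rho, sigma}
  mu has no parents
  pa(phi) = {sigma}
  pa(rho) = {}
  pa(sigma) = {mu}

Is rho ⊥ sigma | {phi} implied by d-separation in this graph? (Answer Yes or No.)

Yes

4 paths connect rho and sigma; each must be blocked for d-separation to hold:
Path 1: rho → lam ← sigma
  lam is a collider here and neither lam nor any of its descendants is conditioned on, so the collider stays closed — the path is blocked at lam.
Path 2: rho → lam ← phi ← sigma
  lam is a collider here and neither lam nor any of its descendants is conditioned on, so the collider stays closed — the path is blocked at lam.
Path 3: rho → kappa ← mu → sigma
  kappa is a collider here and neither kappa nor any of its descendants is conditioned on, so the collider stays closed — the path is blocked at kappa.
Path 4: rho → kappa ← sigma
  kappa is a collider here and neither kappa nor any of its descendants is conditioned on, so the collider stays closed — the path is blocked at kappa.
Since every path is blocked, d-separation holds.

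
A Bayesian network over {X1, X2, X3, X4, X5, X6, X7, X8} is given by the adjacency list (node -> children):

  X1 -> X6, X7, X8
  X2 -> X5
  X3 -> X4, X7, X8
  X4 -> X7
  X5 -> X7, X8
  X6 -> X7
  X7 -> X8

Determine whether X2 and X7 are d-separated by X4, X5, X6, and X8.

Yes — X2 and X7 are d-separated given {X4, X5, X6, X8}.

6 paths connect X2 and X7; each must be blocked for d-separation to hold:
  1. X2 → X5 → X7 — X5:chain[blocks] ⇒ blocked
  2. X2 → X5 → X8 ← X7 — X5:chain[blocks]; X8:collider[open] ⇒ blocked
  3. X2 → X5 → X8 ← X3 → X7 — X5:chain[blocks]; X8:collider[open]; X3:fork[open] ⇒ blocked
  4. X2 → X5 → X8 ← X3 → X4 → X7 — X5:chain[blocks]; X8:collider[open]; X3:fork[open]; X4:chain[blocks] ⇒ blocked
  5. X2 → X5 → X8 ← X1 → X7 — X5:chain[blocks]; X8:collider[open]; X1:fork[open] ⇒ blocked
  6. X2 → X5 → X8 ← X1 → X6 → X7 — X5:chain[blocks]; X8:collider[open]; X1:fork[open]; X6:chain[blocks] ⇒ blocked
Every path is blocked, so X2 and X7 are d-separated given {X4, X5, X6, X8}.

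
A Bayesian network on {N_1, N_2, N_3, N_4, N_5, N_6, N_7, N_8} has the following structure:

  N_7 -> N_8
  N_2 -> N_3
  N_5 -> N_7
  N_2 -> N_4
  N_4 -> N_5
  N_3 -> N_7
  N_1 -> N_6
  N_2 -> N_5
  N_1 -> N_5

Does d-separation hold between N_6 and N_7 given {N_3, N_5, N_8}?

There are 3 undirected paths between N_6 and N_7; checking each against the conditioning set {N_3, N_5, N_8}:
  1. N_6 ← N_1 → N_5 ← N_2 → N_3 → N_7 — N_1:fork[open]; N_5:collider[open]; N_2:fork[open]; N_3:chain[blocks] ⇒ blocked
  2. N_6 ← N_1 → N_5 → N_7 — N_1:fork[open]; N_5:chain[blocks] ⇒ blocked
  3. N_6 ← N_1 → N_5 ← N_4 ← N_2 → N_3 → N_7 — N_1:fork[open]; N_5:collider[open]; N_4:chain[open]; N_2:fork[open]; N_3:chain[blocks] ⇒ blocked
All paths are blocked; N_6 ⊥ N_7 | {N_3, N_5, N_8} holds.

Yes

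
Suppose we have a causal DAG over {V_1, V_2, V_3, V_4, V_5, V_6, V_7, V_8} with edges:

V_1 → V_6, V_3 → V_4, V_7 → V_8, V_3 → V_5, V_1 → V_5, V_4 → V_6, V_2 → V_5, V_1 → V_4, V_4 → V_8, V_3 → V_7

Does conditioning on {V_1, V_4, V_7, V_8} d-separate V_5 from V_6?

Yes

We examine all 6 paths between V_5 and V_6:
Path 1: V_5 ← V_1 → V_4 → V_6
  V_1 is a fork here and V_1 is conditioned on, so the path is blocked at V_1.
Path 2: V_5 ← V_1 → V_6
  V_1 is a fork here and V_1 is conditioned on, so the path is blocked at V_1.
Path 3: V_5 ← V_3 → V_4 ← V_1 → V_6
  V_1 is a fork here and V_1 is conditioned on, so the path is blocked at V_1.
Path 4: V_5 ← V_3 → V_4 → V_6
  V_4 is a chain here and V_4 is conditioned on, so the path is blocked at V_4.
Path 5: V_5 ← V_3 → V_7 → V_8 ← V_4 ← V_1 → V_6
  V_7 is a chain here and V_7 is conditioned on, so the path is blocked at V_7.
Path 6: V_5 ← V_3 → V_7 → V_8 ← V_4 → V_6
  V_7 is a chain here and V_7 is conditioned on, so the path is blocked at V_7.
All paths are blocked; V_5 ⊥ V_6 | {V_1, V_4, V_7, V_8} holds.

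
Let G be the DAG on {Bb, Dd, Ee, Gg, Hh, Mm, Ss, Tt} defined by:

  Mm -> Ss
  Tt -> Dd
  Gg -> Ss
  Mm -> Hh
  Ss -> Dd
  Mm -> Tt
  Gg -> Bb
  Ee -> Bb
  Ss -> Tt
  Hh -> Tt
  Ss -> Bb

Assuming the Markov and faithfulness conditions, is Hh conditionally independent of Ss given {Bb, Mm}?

Yes — Hh and Ss are d-separated given {Bb, Mm}.

Enumerating the 6 paths from Hh to Ss and testing each for blocking by {Bb, Mm}:
  1. Hh ← Mm → Ss — Mm:fork[blocks] ⇒ blocked
  2. Hh ← Mm → Tt ← Ss — Mm:fork[blocks]; Tt:collider[blocks] ⇒ blocked
  3. Hh ← Mm → Tt → Dd ← Ss — Mm:fork[blocks]; Tt:chain[open]; Dd:collider[blocks] ⇒ blocked
  4. Hh → Tt ← Ss — Tt:collider[blocks] ⇒ blocked
  5. Hh → Tt ← Mm → Ss — Tt:collider[blocks]; Mm:fork[blocks] ⇒ blocked
  6. Hh → Tt → Dd ← Ss — Tt:chain[open]; Dd:collider[blocks] ⇒ blocked
Every path is blocked, so Hh and Ss are d-separated given {Bb, Mm}.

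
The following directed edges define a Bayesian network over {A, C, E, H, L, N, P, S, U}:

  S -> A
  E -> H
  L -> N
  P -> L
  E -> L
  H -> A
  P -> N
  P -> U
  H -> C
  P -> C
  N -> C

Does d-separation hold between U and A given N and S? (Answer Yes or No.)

6 paths connect U and A; each must be blocked for d-separation to hold:
Path 1: U ← P → N → C ← H → A
  N is a chain here and N is conditioned on, so the path is blocked at N.
Path 2: U ← P → N ← L ← E → H → A
  P is a fork and P is not conditioned on; N is a collider and N is conditioned on, which opens it; L is a chain and L is not conditioned on; E is a fork and E is not conditioned on; H is a chain and H is not conditioned on — no node blocks this path, so it is active.
Path 3: U ← P → C ← N ← L ← E → H → A
  C is a collider here and neither C nor any of its descendants is conditioned on, so the collider stays closed — the path is blocked at C.
Path 4: U ← P → C ← H → A
  C is a collider here and neither C nor any of its descendants is conditioned on, so the collider stays closed — the path is blocked at C.
Path 5: U ← P → L → N → C ← H → A
  N is a chain here and N is conditioned on, so the path is blocked at N.
Path 6: U ← P → L ← E → H → A
  P is a fork and P is not conditioned on; L is a collider and its descendant N is conditioned on, which opens it; E is a fork and E is not conditioned on; H is a chain and H is not conditioned on — no node blocks this path, so it is active.
Because an active path exists, U and A are not d-separated.

No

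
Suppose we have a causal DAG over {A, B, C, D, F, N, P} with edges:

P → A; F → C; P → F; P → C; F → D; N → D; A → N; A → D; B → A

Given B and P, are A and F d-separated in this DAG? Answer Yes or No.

Yes — A and F are d-separated given {B, P}.

We examine all 4 paths between A and F:
Path 1: A → D ← F
  D is a collider here and neither D nor any of its descendants is conditioned on, so the collider stays closed — the path is blocked at D.
Path 2: A → N → D ← F
  D is a collider here and neither D nor any of its descendants is conditioned on, so the collider stays closed — the path is blocked at D.
Path 3: A ← P → F
  P is a fork here and P is conditioned on, so the path is blocked at P.
Path 4: A ← P → C ← F
  P is a fork here and P is conditioned on, so the path is blocked at P.
Every path is blocked, so A and F are d-separated given {B, P}.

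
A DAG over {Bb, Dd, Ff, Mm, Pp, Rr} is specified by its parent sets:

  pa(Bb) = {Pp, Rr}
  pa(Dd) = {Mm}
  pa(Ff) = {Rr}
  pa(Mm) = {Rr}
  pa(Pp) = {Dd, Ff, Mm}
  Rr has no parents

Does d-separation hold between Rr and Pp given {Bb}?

No

Enumerating the 4 paths from Rr to Pp and testing each for blocking by {Bb}:
Path 1: Rr → Mm → Dd → Pp
  Mm is a chain and Mm is not conditioned on; Dd is a chain and Dd is not conditioned on — no node blocks this path, so it is active.
Path 2: Rr → Mm → Pp
  Mm is a chain and Mm is not conditioned on — no node blocks this path, so it is active.
Path 3: Rr → Ff → Pp
  Ff is a chain and Ff is not conditioned on — no node blocks this path, so it is active.
Path 4: Rr → Bb ← Pp
  Bb is a collider and Bb is conditioned on, which opens it — no node blocks this path, so it is active.
Because an active path exists, Rr and Pp are not d-separated.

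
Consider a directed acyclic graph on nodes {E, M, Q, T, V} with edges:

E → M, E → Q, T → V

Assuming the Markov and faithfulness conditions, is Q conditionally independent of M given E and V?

Only one path connects Q and M:
  1. Q ← E → M — E:fork[blocks] ⇒ blocked
Since every path is blocked, d-separation holds.

Yes — Q and M are d-separated given {E, V}.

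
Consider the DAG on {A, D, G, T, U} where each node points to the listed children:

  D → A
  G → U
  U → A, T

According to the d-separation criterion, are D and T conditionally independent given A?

No

There is one path between D and T:
Path 1: D → A ← U → T
  A is a collider and A is conditioned on, which opens it; U is a fork and U is not conditioned on — no node blocks this path, so it is active.
Since the path D → A ← U → T is active, D and T are not d-separated given {A}.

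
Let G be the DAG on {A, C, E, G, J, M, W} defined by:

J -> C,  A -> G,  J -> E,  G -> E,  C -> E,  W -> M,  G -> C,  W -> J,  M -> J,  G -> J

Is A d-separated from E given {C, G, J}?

Yes

We examine all 5 paths between A and E:
  1. A → G → E — G:chain[blocks] ⇒ blocked
  2. A → G → J → E — G:chain[blocks]; J:chain[blocks] ⇒ blocked
  3. A → G → J → C → E — G:chain[blocks]; J:chain[blocks]; C:chain[blocks] ⇒ blocked
  4. A → G → C → E — G:chain[blocks]; C:chain[blocks] ⇒ blocked
  5. A → G → C ← J → E — G:chain[blocks]; C:collider[open]; J:fork[blocks] ⇒ blocked
All paths are blocked; A ⊥ E | {C, G, J} holds.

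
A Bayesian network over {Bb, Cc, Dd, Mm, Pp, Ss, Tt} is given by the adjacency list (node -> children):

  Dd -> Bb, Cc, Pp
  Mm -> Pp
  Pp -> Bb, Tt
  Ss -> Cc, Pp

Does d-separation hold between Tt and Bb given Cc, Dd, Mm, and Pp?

Yes

3 paths connect Tt and Bb; each must be blocked for d-separation to hold:
  1. Tt ← Pp → Bb — Pp:fork[blocks] ⇒ blocked
  2. Tt ← Pp ← Dd → Bb — Pp:chain[blocks]; Dd:fork[blocks] ⇒ blocked
  3. Tt ← Pp ← Ss → Cc ← Dd → Bb — Pp:chain[blocks]; Ss:fork[open]; Cc:collider[open]; Dd:fork[blocks] ⇒ blocked
All paths are blocked; Tt ⊥ Bb | {Cc, Dd, Mm, Pp} holds.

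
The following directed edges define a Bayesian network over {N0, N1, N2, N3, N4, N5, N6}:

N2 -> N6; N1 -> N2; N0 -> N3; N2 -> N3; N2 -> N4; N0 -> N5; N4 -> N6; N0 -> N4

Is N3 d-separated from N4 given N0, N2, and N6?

Enumerating the 3 paths from N3 to N4 and testing each for blocking by {N0, N2, N6}:
  1. N3 ← N0 → N4 — N0:fork[blocks] ⇒ blocked
  2. N3 ← N2 → N4 — N2:fork[blocks] ⇒ blocked
  3. N3 ← N2 → N6 ← N4 — N2:fork[blocks]; N6:collider[open] ⇒ blocked
All paths are blocked; N3 ⊥ N4 | {N0, N2, N6} holds.

Yes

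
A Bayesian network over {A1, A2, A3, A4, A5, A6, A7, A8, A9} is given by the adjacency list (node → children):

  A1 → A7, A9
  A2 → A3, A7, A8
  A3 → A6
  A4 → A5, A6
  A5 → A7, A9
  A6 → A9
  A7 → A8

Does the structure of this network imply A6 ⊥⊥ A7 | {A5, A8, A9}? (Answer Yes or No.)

No

We examine all 6 paths between A6 and A7:
Path 1: A6 → A9 ← A1 → A7
  A9 is a collider and A9 is conditioned on, which opens it; A1 is a fork and A1 is not conditioned on — no node blocks this path, so it is active.
Path 2: A6 → A9 ← A5 → A7
  A5 is a fork here and A5 is conditioned on, so the path is blocked at A5.
Path 3: A6 ← A4 → A5 → A9 ← A1 → A7
  A5 is a chain here and A5 is conditioned on, so the path is blocked at A5.
Path 4: A6 ← A4 → A5 → A7
  A5 is a chain here and A5 is conditioned on, so the path is blocked at A5.
Path 5: A6 ← A3 ← A2 → A7
  A3 is a chain and A3 is not conditioned on; A2 is a fork and A2 is not conditioned on — no node blocks this path, so it is active.
Path 6: A6 ← A3 ← A2 → A8 ← A7
  A3 is a chain and A3 is not conditioned on; A2 is a fork and A2 is not conditioned on; A8 is a collider and A8 is conditioned on, which opens it — no node blocks this path, so it is active.
Because an active path exists, A6 and A7 are not d-separated.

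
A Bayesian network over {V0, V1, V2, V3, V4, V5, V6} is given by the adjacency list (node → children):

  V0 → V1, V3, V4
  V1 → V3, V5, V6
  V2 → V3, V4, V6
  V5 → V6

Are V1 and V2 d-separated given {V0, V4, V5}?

Yes

6 paths connect V1 and V2; each must be blocked for d-separation to hold:
Path 1: V1 → V5 → V6 ← V2
  V5 is a chain here and V5 is conditioned on, so the path is blocked at V5.
Path 2: V1 ← V0 → V3 ← V2
  V0 is a fork here and V0 is conditioned on, so the path is blocked at V0.
Path 3: V1 ← V0 → V4 ← V2
  V0 is a fork here and V0 is conditioned on, so the path is blocked at V0.
Path 4: V1 → V3 ← V0 → V4 ← V2
  V3 is a collider here and neither V3 nor any of its descendants is conditioned on, so the collider stays closed — the path is blocked at V3.
Path 5: V1 → V3 ← V2
  V3 is a collider here and neither V3 nor any of its descendants is conditioned on, so the collider stays closed — the path is blocked at V3.
Path 6: V1 → V6 ← V2
  V6 is a collider here and neither V6 nor any of its descendants is conditioned on, so the collider stays closed — the path is blocked at V6.
Since every path is blocked, d-separation holds.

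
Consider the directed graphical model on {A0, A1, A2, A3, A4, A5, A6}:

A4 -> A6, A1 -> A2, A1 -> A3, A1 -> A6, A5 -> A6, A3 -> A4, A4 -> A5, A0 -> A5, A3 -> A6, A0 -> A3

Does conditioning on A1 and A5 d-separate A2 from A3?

Yes

6 paths connect A2 and A3; each must be blocked for d-separation to hold:
Path 1: A2 ← A1 → A3
  A1 is a fork here and A1 is conditioned on, so the path is blocked at A1.
Path 2: A2 ← A1 → A6 ← A4 ← A3
  A1 is a fork here and A1 is conditioned on, so the path is blocked at A1.
Path 3: A2 ← A1 → A6 ← A4 → A5 ← A0 → A3
  A1 is a fork here and A1 is conditioned on, so the path is blocked at A1.
Path 4: A2 ← A1 → A6 ← A3
  A1 is a fork here and A1 is conditioned on, so the path is blocked at A1.
Path 5: A2 ← A1 → A6 ← A5 ← A4 ← A3
  A1 is a fork here and A1 is conditioned on, so the path is blocked at A1.
Path 6: A2 ← A1 → A6 ← A5 ← A0 → A3
  A1 is a fork here and A1 is conditioned on, so the path is blocked at A1.
Every path is blocked, so A2 and A3 are d-separated given {A1, A5}.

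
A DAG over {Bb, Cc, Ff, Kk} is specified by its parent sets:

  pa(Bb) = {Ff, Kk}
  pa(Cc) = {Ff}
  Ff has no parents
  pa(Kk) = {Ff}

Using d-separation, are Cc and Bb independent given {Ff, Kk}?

Yes

There are 2 undirected paths between Cc and Bb; checking each against the conditioning set {Ff, Kk}:
Path 1: Cc ← Ff → Bb
  Ff is a fork here and Ff is conditioned on, so the path is blocked at Ff.
Path 2: Cc ← Ff → Kk → Bb
  Ff is a fork here and Ff is conditioned on, so the path is blocked at Ff.
All paths are blocked; Cc ⊥ Bb | {Ff, Kk} holds.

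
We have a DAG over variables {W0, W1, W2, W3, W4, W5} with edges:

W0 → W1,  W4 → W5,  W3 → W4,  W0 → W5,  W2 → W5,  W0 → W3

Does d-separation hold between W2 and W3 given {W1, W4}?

There are 2 undirected paths between W2 and W3; checking each against the conditioning set {W1, W4}:
Path 1: W2 → W5 ← W0 → W3
  W5 is a collider here and neither W5 nor any of its descendants is conditioned on, so the collider stays closed — the path is blocked at W5.
Path 2: W2 → W5 ← W4 ← W3
  W5 is a collider here and neither W5 nor any of its descendants is conditioned on, so the collider stays closed — the path is blocked at W5.
Since every path is blocked, d-separation holds.

Yes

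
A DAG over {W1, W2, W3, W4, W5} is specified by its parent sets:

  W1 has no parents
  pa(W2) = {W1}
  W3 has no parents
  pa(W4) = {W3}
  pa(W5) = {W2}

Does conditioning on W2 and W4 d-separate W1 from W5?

The only undirected path from W1 to W5 is:
Path 1: W1 → W2 → W5
  W2 is a chain here and W2 is conditioned on, so the path is blocked at W2.
All paths are blocked; W1 ⊥ W5 | {W2, W4} holds.

Yes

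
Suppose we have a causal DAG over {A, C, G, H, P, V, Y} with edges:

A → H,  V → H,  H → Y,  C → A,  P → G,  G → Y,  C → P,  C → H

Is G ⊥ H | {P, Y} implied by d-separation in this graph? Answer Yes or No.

3 paths connect G and H; each must be blocked for d-separation to hold:
  1. G ← P ← C → A → H — P:chain[blocks]; C:fork[open]; A:chain[open] ⇒ blocked
  2. G ← P ← C → H — P:chain[blocks]; C:fork[open] ⇒ blocked
  3. G → Y ← H — Y:collider[open] ⇒ active
Since the path G → Y ← H is active, G and H are not d-separated given {P, Y}.

No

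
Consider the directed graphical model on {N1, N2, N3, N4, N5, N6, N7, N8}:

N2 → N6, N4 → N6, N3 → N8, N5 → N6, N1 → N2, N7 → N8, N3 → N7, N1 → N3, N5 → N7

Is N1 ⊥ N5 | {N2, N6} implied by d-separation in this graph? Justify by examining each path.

There are 3 undirected paths between N1 and N5; checking each against the conditioning set {N2, N6}:
Path 1: N1 → N3 → N8 ← N7 ← N5
  N8 is a collider here and neither N8 nor any of its descendants is conditioned on, so the collider stays closed — the path is blocked at N8.
Path 2: N1 → N3 → N7 ← N5
  N7 is a collider here and neither N7 nor any of its descendants is conditioned on, so the collider stays closed — the path is blocked at N7.
Path 3: N1 → N2 → N6 ← N5
  N2 is a chain here and N2 is conditioned on, so the path is blocked at N2.
Since every path is blocked, d-separation holds.

Yes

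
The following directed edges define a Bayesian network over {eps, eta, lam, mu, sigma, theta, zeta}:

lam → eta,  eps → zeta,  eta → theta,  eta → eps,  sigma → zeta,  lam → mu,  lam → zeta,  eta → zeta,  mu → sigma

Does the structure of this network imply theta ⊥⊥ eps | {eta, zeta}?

Enumerating the 4 paths from theta to eps and testing each for blocking by {eta, zeta}:
Path 1: theta ← eta → zeta ← eps
  eta is a fork here and eta is conditioned on, so the path is blocked at eta.
Path 2: theta ← eta ← lam → mu → sigma → zeta ← eps
  eta is a chain here and eta is conditioned on, so the path is blocked at eta.
Path 3: theta ← eta ← lam → zeta ← eps
  eta is a chain here and eta is conditioned on, so the path is blocked at eta.
Path 4: theta ← eta → eps
  eta is a fork here and eta is conditioned on, so the path is blocked at eta.
Every path is blocked, so theta and eps are d-separated given {eta, zeta}.

Yes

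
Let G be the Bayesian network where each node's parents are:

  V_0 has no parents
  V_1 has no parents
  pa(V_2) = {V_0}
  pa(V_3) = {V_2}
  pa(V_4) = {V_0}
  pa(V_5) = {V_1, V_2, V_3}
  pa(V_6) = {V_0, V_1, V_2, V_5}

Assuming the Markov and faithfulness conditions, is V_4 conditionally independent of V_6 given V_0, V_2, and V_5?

We examine all 6 paths between V_4 and V_6:
  1. V_4 ← V_0 → V_6 — V_0:fork[blocks] ⇒ blocked
  2. V_4 ← V_0 → V_2 → V_3 → V_5 → V_6 — V_0:fork[blocks]; V_2:chain[blocks]; V_3:chain[open]; V_5:chain[blocks] ⇒ blocked
  3. V_4 ← V_0 → V_2 → V_3 → V_5 ← V_1 → V_6 — V_0:fork[blocks]; V_2:chain[blocks]; V_3:chain[open]; V_5:collider[open]; V_1:fork[open] ⇒ blocked
  4. V_4 ← V_0 → V_2 → V_6 — V_0:fork[blocks]; V_2:chain[blocks] ⇒ blocked
  5. V_4 ← V_0 → V_2 → V_5 → V_6 — V_0:fork[blocks]; V_2:chain[blocks]; V_5:chain[blocks] ⇒ blocked
  6. V_4 ← V_0 → V_2 → V_5 ← V_1 → V_6 — V_0:fork[blocks]; V_2:chain[blocks]; V_5:collider[open]; V_1:fork[open] ⇒ blocked
All paths are blocked; V_4 ⊥ V_6 | {V_0, V_2, V_5} holds.

Yes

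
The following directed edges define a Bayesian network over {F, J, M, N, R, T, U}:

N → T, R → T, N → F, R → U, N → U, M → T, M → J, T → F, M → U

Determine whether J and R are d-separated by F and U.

6 paths connect J and R; each must be blocked for d-separation to hold:
  1. J ← M → T ← N → U ← R — M:fork[open]; T:collider[open]; N:fork[open]; U:collider[open] ⇒ active
  2. J ← M → T → F ← N → U ← R — M:fork[open]; T:chain[open]; F:collider[open]; N:fork[open]; U:collider[open] ⇒ active
  3. J ← M → T ← R — M:fork[open]; T:collider[open] ⇒ active
  4. J ← M → U ← N → F ← T ← R — M:fork[open]; U:collider[open]; N:fork[open]; F:collider[open]; T:chain[open] ⇒ active
  5. J ← M → U ← N → T ← R — M:fork[open]; U:collider[open]; N:fork[open]; T:collider[open] ⇒ active
  6. J ← M → U ← R — M:fork[open]; U:collider[open] ⇒ active
Because an active path exists, J and R are not d-separated.

No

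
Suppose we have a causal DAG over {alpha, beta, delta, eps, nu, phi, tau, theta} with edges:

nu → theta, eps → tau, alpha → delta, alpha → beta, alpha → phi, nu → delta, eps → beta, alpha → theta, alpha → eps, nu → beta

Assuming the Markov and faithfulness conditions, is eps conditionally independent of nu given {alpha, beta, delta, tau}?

No — eps and nu are not d-separated given {alpha, beta, delta, tau}.

We examine all 6 paths between eps and nu:
Path 1: eps → beta ← nu
  beta is a collider and beta is conditioned on, which opens it — no node blocks this path, so it is active.
Path 2: eps → beta ← alpha → delta ← nu
  alpha is a fork here and alpha is conditioned on, so the path is blocked at alpha.
Path 3: eps → beta ← alpha → theta ← nu
  alpha is a fork here and alpha is conditioned on, so the path is blocked at alpha.
Path 4: eps ← alpha → delta ← nu
  alpha is a fork here and alpha is conditioned on, so the path is blocked at alpha.
Path 5: eps ← alpha → theta ← nu
  alpha is a fork here and alpha is conditioned on, so the path is blocked at alpha.
Path 6: eps ← alpha → beta ← nu
  alpha is a fork here and alpha is conditioned on, so the path is blocked at alpha.
Since the path eps → beta ← nu is active, eps and nu are not d-separated given {alpha, beta, delta, tau}.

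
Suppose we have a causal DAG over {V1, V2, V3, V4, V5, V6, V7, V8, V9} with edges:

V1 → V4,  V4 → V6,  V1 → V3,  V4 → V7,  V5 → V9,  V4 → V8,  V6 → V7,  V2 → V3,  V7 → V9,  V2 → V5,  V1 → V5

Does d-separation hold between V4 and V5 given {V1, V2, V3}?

We examine all 4 paths between V4 and V5:
Path 1: V4 → V7 → V9 ← V5
  V9 is a collider here and neither V9 nor any of its descendants is conditioned on, so the collider stays closed — the path is blocked at V9.
Path 2: V4 → V6 → V7 → V9 ← V5
  V9 is a collider here and neither V9 nor any of its descendants is conditioned on, so the collider stays closed — the path is blocked at V9.
Path 3: V4 ← V1 → V5
  V1 is a fork here and V1 is conditioned on, so the path is blocked at V1.
Path 4: V4 ← V1 → V3 ← V2 → V5
  V1 is a fork here and V1 is conditioned on, so the path is blocked at V1.
Since every path is blocked, d-separation holds.

Yes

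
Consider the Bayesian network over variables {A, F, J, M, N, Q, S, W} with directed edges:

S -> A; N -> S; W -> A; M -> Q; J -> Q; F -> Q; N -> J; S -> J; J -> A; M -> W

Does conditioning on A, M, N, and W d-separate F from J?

Enumerating the 4 paths from F to J and testing each for blocking by {A, M, N, W}:
Path 1: F → Q ← M → W → A ← S ← N → J
  Q is a collider here and neither Q nor any of its descendants is conditioned on, so the collider stays closed — the path is blocked at Q.
Path 2: F → Q ← M → W → A ← S → J
  Q is a collider here and neither Q nor any of its descendants is conditioned on, so the collider stays closed — the path is blocked at Q.
Path 3: F → Q ← M → W → A ← J
  Q is a collider here and neither Q nor any of its descendants is conditioned on, so the collider stays closed — the path is blocked at Q.
Path 4: F → Q ← J
  Q is a collider here and neither Q nor any of its descendants is conditioned on, so the collider stays closed — the path is blocked at Q.
Since every path is blocked, d-separation holds.

Yes — F and J are d-separated given {A, M, N, W}.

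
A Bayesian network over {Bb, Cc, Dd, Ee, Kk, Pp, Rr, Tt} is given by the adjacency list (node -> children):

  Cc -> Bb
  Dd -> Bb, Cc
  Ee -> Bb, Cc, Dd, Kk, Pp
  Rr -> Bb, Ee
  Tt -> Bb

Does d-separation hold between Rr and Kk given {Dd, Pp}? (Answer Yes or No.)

No — Rr and Kk are not d-separated given {Dd, Pp}.

We examine all 6 paths between Rr and Kk:
Path 1: Rr → Ee → Kk
  Ee is a chain and Ee is not conditioned on — no node blocks this path, so it is active.
Path 2: Rr → Bb ← Ee → Kk
  Bb is a collider here and neither Bb nor any of its descendants is conditioned on, so the collider stays closed — the path is blocked at Bb.
Path 3: Rr → Bb ← Dd ← Ee → Kk
  Bb is a collider here and neither Bb nor any of its descendants is conditioned on, so the collider stays closed — the path is blocked at Bb.
Path 4: Rr → Bb ← Dd → Cc ← Ee → Kk
  Bb is a collider here and neither Bb nor any of its descendants is conditioned on, so the collider stays closed — the path is blocked at Bb.
Path 5: Rr → Bb ← Cc ← Ee → Kk
  Bb is a collider here and neither Bb nor any of its descendants is conditioned on, so the collider stays closed — the path is blocked at Bb.
Path 6: Rr → Bb ← Cc ← Dd ← Ee → Kk
  Bb is a collider here and neither Bb nor any of its descendants is conditioned on, so the collider stays closed — the path is blocked at Bb.
Since the path Rr → Ee → Kk is active, Rr and Kk are not d-separated given {Dd, Pp}.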